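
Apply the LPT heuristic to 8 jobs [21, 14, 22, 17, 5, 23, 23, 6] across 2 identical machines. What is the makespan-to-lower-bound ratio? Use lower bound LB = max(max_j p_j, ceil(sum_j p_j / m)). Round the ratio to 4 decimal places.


LPT order: [23, 23, 22, 21, 17, 14, 6, 5]
Machine loads after assignment: [65, 66]
LPT makespan = 66
Lower bound = max(max_job, ceil(total/2)) = max(23, 66) = 66
Ratio = 66 / 66 = 1.0

1.0


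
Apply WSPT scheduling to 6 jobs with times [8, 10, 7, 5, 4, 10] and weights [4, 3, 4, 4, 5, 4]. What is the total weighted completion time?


Compute p/w ratios and sort ascending (WSPT): [(4, 5), (5, 4), (7, 4), (8, 4), (10, 4), (10, 3)]
Compute weighted completion times:
  Job (p=4,w=5): C=4, w*C=5*4=20
  Job (p=5,w=4): C=9, w*C=4*9=36
  Job (p=7,w=4): C=16, w*C=4*16=64
  Job (p=8,w=4): C=24, w*C=4*24=96
  Job (p=10,w=4): C=34, w*C=4*34=136
  Job (p=10,w=3): C=44, w*C=3*44=132
Total weighted completion time = 484

484


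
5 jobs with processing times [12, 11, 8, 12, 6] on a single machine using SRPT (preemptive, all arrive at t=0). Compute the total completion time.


Since all jobs arrive at t=0, SRPT equals SPT ordering.
SPT order: [6, 8, 11, 12, 12]
Completion times:
  Job 1: p=6, C=6
  Job 2: p=8, C=14
  Job 3: p=11, C=25
  Job 4: p=12, C=37
  Job 5: p=12, C=49
Total completion time = 6 + 14 + 25 + 37 + 49 = 131

131


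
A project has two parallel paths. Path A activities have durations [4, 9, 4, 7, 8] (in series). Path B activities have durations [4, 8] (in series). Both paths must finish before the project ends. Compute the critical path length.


Path A total = 4 + 9 + 4 + 7 + 8 = 32
Path B total = 4 + 8 = 12
Critical path = longest path = max(32, 12) = 32

32


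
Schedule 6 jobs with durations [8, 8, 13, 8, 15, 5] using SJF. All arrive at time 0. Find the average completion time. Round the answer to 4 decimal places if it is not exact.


SJF order (ascending): [5, 8, 8, 8, 13, 15]
Completion times:
  Job 1: burst=5, C=5
  Job 2: burst=8, C=13
  Job 3: burst=8, C=21
  Job 4: burst=8, C=29
  Job 5: burst=13, C=42
  Job 6: burst=15, C=57
Average completion = 167/6 = 27.8333

27.8333


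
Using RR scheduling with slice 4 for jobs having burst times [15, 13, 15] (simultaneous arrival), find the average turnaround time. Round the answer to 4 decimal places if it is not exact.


Time quantum = 4
Execution trace:
  J1 runs 4 units, time = 4
  J2 runs 4 units, time = 8
  J3 runs 4 units, time = 12
  J1 runs 4 units, time = 16
  J2 runs 4 units, time = 20
  J3 runs 4 units, time = 24
  J1 runs 4 units, time = 28
  J2 runs 4 units, time = 32
  J3 runs 4 units, time = 36
  J1 runs 3 units, time = 39
  J2 runs 1 units, time = 40
  J3 runs 3 units, time = 43
Finish times: [39, 40, 43]
Average turnaround = 122/3 = 40.6667

40.6667


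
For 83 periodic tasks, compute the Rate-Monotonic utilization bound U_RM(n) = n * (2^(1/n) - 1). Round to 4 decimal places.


Compute 2^(1/83) = 1.0083861392
Subtract 1: 1.0083861392 - 1 = 0.0083861392
Multiply by n: 83 * 0.0083861392 = 0.6960495536
Round to 4 dp: 0.6960

0.6960


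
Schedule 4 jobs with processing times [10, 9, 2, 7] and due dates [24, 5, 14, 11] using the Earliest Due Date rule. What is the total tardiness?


Sort by due date (EDD order): [(9, 5), (7, 11), (2, 14), (10, 24)]
Compute completion times and tardiness:
  Job 1: p=9, d=5, C=9, tardiness=max(0,9-5)=4
  Job 2: p=7, d=11, C=16, tardiness=max(0,16-11)=5
  Job 3: p=2, d=14, C=18, tardiness=max(0,18-14)=4
  Job 4: p=10, d=24, C=28, tardiness=max(0,28-24)=4
Total tardiness = 17

17


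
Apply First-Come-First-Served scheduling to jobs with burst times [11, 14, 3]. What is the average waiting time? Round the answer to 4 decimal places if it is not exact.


FCFS order (as given): [11, 14, 3]
Waiting times:
  Job 1: wait = 0
  Job 2: wait = 11
  Job 3: wait = 25
Sum of waiting times = 36
Average waiting time = 36/3 = 12.0

12.0


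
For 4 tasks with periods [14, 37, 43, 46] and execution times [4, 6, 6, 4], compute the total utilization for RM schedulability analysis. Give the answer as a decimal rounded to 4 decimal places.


Compute individual utilizations (exact fractions):
  Task 1: C/T = 4/14 = 2/7 (approx. 0.2857)
  Task 2: C/T = 6/37 (approx. 0.1622)
  Task 3: C/T = 6/43 (approx. 0.1395)
  Task 4: C/T = 4/46 = 2/23 (approx. 0.087)
Total utilization U = 2/7 + 6/37 + 6/43 + 2/23 = 172740/256151
Rounded to 4 decimal places: U = 0.6744
RM (Liu & Layland) bound for 4 tasks = 0.756828; compare with U = 172740/256151 (approx. 0.674368)
U <= bound, so schedulable by RM sufficient condition.

0.6744


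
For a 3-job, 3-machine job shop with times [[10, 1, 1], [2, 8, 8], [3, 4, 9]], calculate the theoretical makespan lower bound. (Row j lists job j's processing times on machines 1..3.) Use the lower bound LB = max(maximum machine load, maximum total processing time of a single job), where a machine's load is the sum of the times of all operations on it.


Machine loads:
  Machine 1: 10 + 2 + 3 = 15
  Machine 2: 1 + 8 + 4 = 13
  Machine 3: 1 + 8 + 9 = 18
Max machine load = 18
Job totals:
  Job 1: 12
  Job 2: 18
  Job 3: 16
Max job total = 18
Lower bound = max(18, 18) = 18

18


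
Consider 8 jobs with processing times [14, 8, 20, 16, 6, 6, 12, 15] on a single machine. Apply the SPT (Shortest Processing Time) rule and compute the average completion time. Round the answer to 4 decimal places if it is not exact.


Sort jobs by processing time (SPT order): [6, 6, 8, 12, 14, 15, 16, 20]
Compute completion times sequentially:
  Job 1: processing = 6, completes at 6
  Job 2: processing = 6, completes at 12
  Job 3: processing = 8, completes at 20
  Job 4: processing = 12, completes at 32
  Job 5: processing = 14, completes at 46
  Job 6: processing = 15, completes at 61
  Job 7: processing = 16, completes at 77
  Job 8: processing = 20, completes at 97
Sum of completion times = 351
Average completion time = 351/8 = 43.875

43.875


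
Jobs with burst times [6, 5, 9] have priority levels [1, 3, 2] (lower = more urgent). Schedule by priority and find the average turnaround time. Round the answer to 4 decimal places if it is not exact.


Sort by priority (ascending = highest first):
Order: [(1, 6), (2, 9), (3, 5)]
Completion times:
  Priority 1, burst=6, C=6
  Priority 2, burst=9, C=15
  Priority 3, burst=5, C=20
Average turnaround = 41/3 = 13.6667

13.6667


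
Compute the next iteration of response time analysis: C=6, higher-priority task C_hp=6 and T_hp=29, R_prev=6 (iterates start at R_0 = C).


R_next = C + ceil(R_prev / T_hp) * C_hp
ceil(6 / 29) = ceil(0.2069) = 1
Interference = 1 * 6 = 6
R_next = 6 + 6 = 12

12


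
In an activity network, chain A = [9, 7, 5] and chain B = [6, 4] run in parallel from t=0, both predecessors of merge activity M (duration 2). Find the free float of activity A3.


ES(A3) = sum of predecessors on chain A = 16
EF(A3) = ES + duration = 16 + 5 = 21
Successor of A3 is M. ES(M) = max(sum(A), sum(B)) = max(21, 10) = 21
Free float = ES(successor) - EF(current) = 21 - 21 = 0

0


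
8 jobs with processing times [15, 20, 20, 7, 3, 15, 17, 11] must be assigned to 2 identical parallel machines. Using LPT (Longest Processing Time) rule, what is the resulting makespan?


Sort jobs in decreasing order (LPT): [20, 20, 17, 15, 15, 11, 7, 3]
Assign each job to the least loaded machine:
  Machine 1: jobs [20, 17, 11, 7], load = 55
  Machine 2: jobs [20, 15, 15, 3], load = 53
Makespan = max load = 55

55


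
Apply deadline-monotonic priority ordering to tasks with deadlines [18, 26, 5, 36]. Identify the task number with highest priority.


Sort tasks by relative deadline (ascending):
  Task 3: deadline = 5
  Task 1: deadline = 18
  Task 2: deadline = 26
  Task 4: deadline = 36
Priority order (highest first): [3, 1, 2, 4]
Highest priority task = 3

3


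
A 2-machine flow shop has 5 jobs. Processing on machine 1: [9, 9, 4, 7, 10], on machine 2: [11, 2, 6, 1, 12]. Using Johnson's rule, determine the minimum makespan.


Apply Johnson's rule:
  Group 1 (a <= b): [(3, 4, 6), (1, 9, 11), (5, 10, 12)]
  Group 2 (a > b): [(2, 9, 2), (4, 7, 1)]
Optimal job order: [3, 1, 5, 2, 4]
Schedule:
  Job 3: M1 done at 4, M2 done at 10
  Job 1: M1 done at 13, M2 done at 24
  Job 5: M1 done at 23, M2 done at 36
  Job 2: M1 done at 32, M2 done at 38
  Job 4: M1 done at 39, M2 done at 40
Makespan = 40

40


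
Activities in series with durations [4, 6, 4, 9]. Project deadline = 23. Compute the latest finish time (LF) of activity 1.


LF(activity 1) = deadline - sum of successor durations
Successors: activities 2 through 4 with durations [6, 4, 9]
Sum of successor durations = 19
LF = 23 - 19 = 4

4


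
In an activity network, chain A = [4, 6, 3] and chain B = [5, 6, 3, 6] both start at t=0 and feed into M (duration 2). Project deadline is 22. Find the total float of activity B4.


Forward pass: ES(B4) = sum of predecessors on chain B = 14
EF = ES + duration = 14 + 6 = 20
Backward pass: LF(M) = deadline = 22; LS(M) = 22 - 2 = 20
LF(B4) = LS(M) - sum(successors on chain B) = 20 - 0 = 20
LS = LF - duration = 20 - 6 = 14
Total float = LS - ES = 14 - 14 = 0

0


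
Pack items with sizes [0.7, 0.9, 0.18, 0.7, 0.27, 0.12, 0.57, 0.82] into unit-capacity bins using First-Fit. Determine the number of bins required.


Place items sequentially using First-Fit:
  Item 0.7 -> new Bin 1
  Item 0.9 -> new Bin 2
  Item 0.18 -> Bin 1 (now 0.88)
  Item 0.7 -> new Bin 3
  Item 0.27 -> Bin 3 (now 0.97)
  Item 0.12 -> Bin 1 (now 1.0)
  Item 0.57 -> new Bin 4
  Item 0.82 -> new Bin 5
Total bins used = 5

5


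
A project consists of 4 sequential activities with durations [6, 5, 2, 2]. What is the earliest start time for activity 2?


Activity 2 starts after activities 1 through 1 complete.
Predecessor durations: [6]
ES = 6 = 6

6


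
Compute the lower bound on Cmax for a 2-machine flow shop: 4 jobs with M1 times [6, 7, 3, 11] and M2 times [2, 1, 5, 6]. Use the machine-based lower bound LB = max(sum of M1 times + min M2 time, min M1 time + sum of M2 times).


LB1 = sum(M1 times) + min(M2 times) = 27 + 1 = 28
LB2 = min(M1 times) + sum(M2 times) = 3 + 14 = 17
Lower bound = max(LB1, LB2) = max(28, 17) = 28

28


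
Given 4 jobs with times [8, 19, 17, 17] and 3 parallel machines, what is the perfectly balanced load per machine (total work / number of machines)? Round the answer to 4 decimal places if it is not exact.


Total processing time = 8 + 19 + 17 + 17 = 61
Number of machines = 3
Ideal balanced load = 61 / 3 = 20.3333

20.3333


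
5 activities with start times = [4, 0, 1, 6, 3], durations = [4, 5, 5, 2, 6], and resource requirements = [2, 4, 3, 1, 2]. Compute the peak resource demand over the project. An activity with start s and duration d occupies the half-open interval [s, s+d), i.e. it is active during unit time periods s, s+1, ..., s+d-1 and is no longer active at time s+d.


Each activity i is active on [start_i, start_i + duration_i).
Compute total resource usage per time slot:
  t=0: active resources = [4], total = 4
  t=1: active resources = [4, 3], total = 7
  t=2: active resources = [4, 3], total = 7
  t=3: active resources = [4, 3, 2], total = 9
  t=4: active resources = [2, 4, 3, 2], total = 11
  t=5: active resources = [2, 3, 2], total = 7
  t=6: active resources = [2, 1, 2], total = 5
  t=7: active resources = [2, 1, 2], total = 5
  t=8: active resources = [2], total = 2
Peak resource demand = 11

11


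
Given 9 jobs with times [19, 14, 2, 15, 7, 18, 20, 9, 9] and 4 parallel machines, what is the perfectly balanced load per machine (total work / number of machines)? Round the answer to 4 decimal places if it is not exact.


Total processing time = 19 + 14 + 2 + 15 + 7 + 18 + 20 + 9 + 9 = 113
Number of machines = 4
Ideal balanced load = 113 / 4 = 28.25

28.25


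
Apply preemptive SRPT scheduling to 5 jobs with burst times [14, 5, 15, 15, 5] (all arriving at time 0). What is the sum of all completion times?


Since all jobs arrive at t=0, SRPT equals SPT ordering.
SPT order: [5, 5, 14, 15, 15]
Completion times:
  Job 1: p=5, C=5
  Job 2: p=5, C=10
  Job 3: p=14, C=24
  Job 4: p=15, C=39
  Job 5: p=15, C=54
Total completion time = 5 + 10 + 24 + 39 + 54 = 132

132


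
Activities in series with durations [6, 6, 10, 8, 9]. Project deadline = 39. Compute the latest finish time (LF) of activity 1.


LF(activity 1) = deadline - sum of successor durations
Successors: activities 2 through 5 with durations [6, 10, 8, 9]
Sum of successor durations = 33
LF = 39 - 33 = 6

6


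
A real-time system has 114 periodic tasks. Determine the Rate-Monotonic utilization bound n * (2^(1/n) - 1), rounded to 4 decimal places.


Compute 2^(1/114) = 1.0060987606
Subtract 1: 1.0060987606 - 1 = 0.0060987606
Multiply by n: 114 * 0.0060987606 = 0.6952587084
Round to 4 dp: 0.6953

0.6953


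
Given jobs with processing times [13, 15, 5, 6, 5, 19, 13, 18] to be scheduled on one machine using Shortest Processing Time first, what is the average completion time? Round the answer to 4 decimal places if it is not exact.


Sort jobs by processing time (SPT order): [5, 5, 6, 13, 13, 15, 18, 19]
Compute completion times sequentially:
  Job 1: processing = 5, completes at 5
  Job 2: processing = 5, completes at 10
  Job 3: processing = 6, completes at 16
  Job 4: processing = 13, completes at 29
  Job 5: processing = 13, completes at 42
  Job 6: processing = 15, completes at 57
  Job 7: processing = 18, completes at 75
  Job 8: processing = 19, completes at 94
Sum of completion times = 328
Average completion time = 328/8 = 41.0

41.0


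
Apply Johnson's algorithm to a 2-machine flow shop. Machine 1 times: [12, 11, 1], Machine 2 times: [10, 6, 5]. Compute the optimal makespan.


Apply Johnson's rule:
  Group 1 (a <= b): [(3, 1, 5)]
  Group 2 (a > b): [(1, 12, 10), (2, 11, 6)]
Optimal job order: [3, 1, 2]
Schedule:
  Job 3: M1 done at 1, M2 done at 6
  Job 1: M1 done at 13, M2 done at 23
  Job 2: M1 done at 24, M2 done at 30
Makespan = 30

30


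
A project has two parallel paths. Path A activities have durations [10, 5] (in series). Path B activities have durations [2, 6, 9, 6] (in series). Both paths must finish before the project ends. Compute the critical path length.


Path A total = 10 + 5 = 15
Path B total = 2 + 6 + 9 + 6 = 23
Critical path = longest path = max(15, 23) = 23

23


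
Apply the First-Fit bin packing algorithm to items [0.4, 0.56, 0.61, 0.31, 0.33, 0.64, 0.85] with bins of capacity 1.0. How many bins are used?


Place items sequentially using First-Fit:
  Item 0.4 -> new Bin 1
  Item 0.56 -> Bin 1 (now 0.96)
  Item 0.61 -> new Bin 2
  Item 0.31 -> Bin 2 (now 0.92)
  Item 0.33 -> new Bin 3
  Item 0.64 -> Bin 3 (now 0.97)
  Item 0.85 -> new Bin 4
Total bins used = 4

4


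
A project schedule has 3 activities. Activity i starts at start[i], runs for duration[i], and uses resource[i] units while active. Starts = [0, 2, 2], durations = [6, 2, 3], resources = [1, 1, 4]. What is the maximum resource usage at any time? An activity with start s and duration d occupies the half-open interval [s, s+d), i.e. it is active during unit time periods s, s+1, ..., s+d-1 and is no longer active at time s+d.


Each activity i is active on [start_i, start_i + duration_i).
Compute total resource usage per time slot:
  t=0: active resources = [1], total = 1
  t=1: active resources = [1], total = 1
  t=2: active resources = [1, 1, 4], total = 6
  t=3: active resources = [1, 1, 4], total = 6
  t=4: active resources = [1, 4], total = 5
  t=5: active resources = [1], total = 1
Peak resource demand = 6

6


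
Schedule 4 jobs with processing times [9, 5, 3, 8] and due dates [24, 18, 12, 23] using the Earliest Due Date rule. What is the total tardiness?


Sort by due date (EDD order): [(3, 12), (5, 18), (8, 23), (9, 24)]
Compute completion times and tardiness:
  Job 1: p=3, d=12, C=3, tardiness=max(0,3-12)=0
  Job 2: p=5, d=18, C=8, tardiness=max(0,8-18)=0
  Job 3: p=8, d=23, C=16, tardiness=max(0,16-23)=0
  Job 4: p=9, d=24, C=25, tardiness=max(0,25-24)=1
Total tardiness = 1

1


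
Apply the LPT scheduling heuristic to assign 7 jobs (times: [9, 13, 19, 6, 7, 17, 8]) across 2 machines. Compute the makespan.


Sort jobs in decreasing order (LPT): [19, 17, 13, 9, 8, 7, 6]
Assign each job to the least loaded machine:
  Machine 1: jobs [19, 9, 8, 6], load = 42
  Machine 2: jobs [17, 13, 7], load = 37
Makespan = max load = 42

42


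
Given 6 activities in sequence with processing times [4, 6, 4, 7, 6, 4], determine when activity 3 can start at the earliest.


Activity 3 starts after activities 1 through 2 complete.
Predecessor durations: [4, 6]
ES = 4 + 6 = 10

10


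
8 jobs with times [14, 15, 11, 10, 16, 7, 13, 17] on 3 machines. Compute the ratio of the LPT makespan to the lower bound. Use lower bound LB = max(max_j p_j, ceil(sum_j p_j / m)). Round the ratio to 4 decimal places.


LPT order: [17, 16, 15, 14, 13, 11, 10, 7]
Machine loads after assignment: [38, 36, 29]
LPT makespan = 38
Lower bound = max(max_job, ceil(total/3)) = max(17, 35) = 35
Ratio = 38 / 35 = 1.0857

1.0857


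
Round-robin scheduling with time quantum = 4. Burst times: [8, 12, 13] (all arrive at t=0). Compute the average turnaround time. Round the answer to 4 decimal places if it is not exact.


Time quantum = 4
Execution trace:
  J1 runs 4 units, time = 4
  J2 runs 4 units, time = 8
  J3 runs 4 units, time = 12
  J1 runs 4 units, time = 16
  J2 runs 4 units, time = 20
  J3 runs 4 units, time = 24
  J2 runs 4 units, time = 28
  J3 runs 4 units, time = 32
  J3 runs 1 units, time = 33
Finish times: [16, 28, 33]
Average turnaround = 77/3 = 25.6667

25.6667


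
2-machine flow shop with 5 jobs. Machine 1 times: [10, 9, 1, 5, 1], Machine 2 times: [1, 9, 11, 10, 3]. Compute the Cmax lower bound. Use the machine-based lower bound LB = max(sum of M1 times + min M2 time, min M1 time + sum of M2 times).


LB1 = sum(M1 times) + min(M2 times) = 26 + 1 = 27
LB2 = min(M1 times) + sum(M2 times) = 1 + 34 = 35
Lower bound = max(LB1, LB2) = max(27, 35) = 35

35


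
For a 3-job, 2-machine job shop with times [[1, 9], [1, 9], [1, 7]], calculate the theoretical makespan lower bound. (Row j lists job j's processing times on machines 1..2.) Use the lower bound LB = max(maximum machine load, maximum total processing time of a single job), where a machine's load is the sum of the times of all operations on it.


Machine loads:
  Machine 1: 1 + 1 + 1 = 3
  Machine 2: 9 + 9 + 7 = 25
Max machine load = 25
Job totals:
  Job 1: 10
  Job 2: 10
  Job 3: 8
Max job total = 10
Lower bound = max(25, 10) = 25

25


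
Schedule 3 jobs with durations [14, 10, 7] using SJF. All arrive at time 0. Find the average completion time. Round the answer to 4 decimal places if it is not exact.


SJF order (ascending): [7, 10, 14]
Completion times:
  Job 1: burst=7, C=7
  Job 2: burst=10, C=17
  Job 3: burst=14, C=31
Average completion = 55/3 = 18.3333

18.3333


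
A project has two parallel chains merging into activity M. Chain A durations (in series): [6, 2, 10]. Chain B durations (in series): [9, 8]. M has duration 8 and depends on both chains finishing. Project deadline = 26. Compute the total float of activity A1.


Forward pass: ES(A1) = sum of predecessors on chain A = 0
EF = ES + duration = 0 + 6 = 6
Backward pass: LF(M) = deadline = 26; LS(M) = 26 - 8 = 18
LF(A1) = LS(M) - sum(successors on chain A) = 18 - 12 = 6
LS = LF - duration = 6 - 6 = 0
Total float = LS - ES = 0 - 0 = 0

0


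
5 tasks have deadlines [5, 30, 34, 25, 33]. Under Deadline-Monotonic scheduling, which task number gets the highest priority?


Sort tasks by relative deadline (ascending):
  Task 1: deadline = 5
  Task 4: deadline = 25
  Task 2: deadline = 30
  Task 5: deadline = 33
  Task 3: deadline = 34
Priority order (highest first): [1, 4, 2, 5, 3]
Highest priority task = 1

1


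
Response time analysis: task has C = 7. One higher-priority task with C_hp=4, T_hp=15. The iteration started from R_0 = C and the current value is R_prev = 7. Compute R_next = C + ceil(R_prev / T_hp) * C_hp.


R_next = C + ceil(R_prev / T_hp) * C_hp
ceil(7 / 15) = ceil(0.4667) = 1
Interference = 1 * 4 = 4
R_next = 7 + 4 = 11

11


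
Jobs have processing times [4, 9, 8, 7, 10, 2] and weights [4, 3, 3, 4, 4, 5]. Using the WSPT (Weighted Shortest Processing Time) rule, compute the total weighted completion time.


Compute p/w ratios and sort ascending (WSPT): [(2, 5), (4, 4), (7, 4), (10, 4), (8, 3), (9, 3)]
Compute weighted completion times:
  Job (p=2,w=5): C=2, w*C=5*2=10
  Job (p=4,w=4): C=6, w*C=4*6=24
  Job (p=7,w=4): C=13, w*C=4*13=52
  Job (p=10,w=4): C=23, w*C=4*23=92
  Job (p=8,w=3): C=31, w*C=3*31=93
  Job (p=9,w=3): C=40, w*C=3*40=120
Total weighted completion time = 391

391


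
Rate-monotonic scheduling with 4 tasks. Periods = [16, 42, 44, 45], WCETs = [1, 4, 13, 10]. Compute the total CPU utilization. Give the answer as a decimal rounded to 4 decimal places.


Compute individual utilizations (exact fractions):
  Task 1: C/T = 1/16 (approx. 0.0625)
  Task 2: C/T = 4/42 = 2/21 (approx. 0.0952)
  Task 3: C/T = 13/44 (approx. 0.2955)
  Task 4: C/T = 10/45 = 2/9 (approx. 0.2222)
Total utilization U = 1/16 + 2/21 + 13/44 + 2/9 = 7489/11088
Rounded to 4 decimal places: U = 0.6754
RM (Liu & Layland) bound for 4 tasks = 0.756828; compare with U = 7489/11088 (approx. 0.675415)
U <= bound, so schedulable by RM sufficient condition.

0.6754


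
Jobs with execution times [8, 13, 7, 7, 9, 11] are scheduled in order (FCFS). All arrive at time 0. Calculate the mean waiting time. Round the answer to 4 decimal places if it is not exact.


FCFS order (as given): [8, 13, 7, 7, 9, 11]
Waiting times:
  Job 1: wait = 0
  Job 2: wait = 8
  Job 3: wait = 21
  Job 4: wait = 28
  Job 5: wait = 35
  Job 6: wait = 44
Sum of waiting times = 136
Average waiting time = 136/6 = 22.6667

22.6667


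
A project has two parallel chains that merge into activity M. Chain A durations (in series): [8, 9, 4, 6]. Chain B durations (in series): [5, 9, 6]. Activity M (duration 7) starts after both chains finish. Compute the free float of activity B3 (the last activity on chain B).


ES(B3) = sum of predecessors on chain B = 14
EF(B3) = ES + duration = 14 + 6 = 20
Successor of B3 is M. ES(M) = max(sum(A), sum(B)) = max(27, 20) = 27
Free float = ES(successor) - EF(current) = 27 - 20 = 7

7


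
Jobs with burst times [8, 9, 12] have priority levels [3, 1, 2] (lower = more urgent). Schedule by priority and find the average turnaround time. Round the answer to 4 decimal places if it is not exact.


Sort by priority (ascending = highest first):
Order: [(1, 9), (2, 12), (3, 8)]
Completion times:
  Priority 1, burst=9, C=9
  Priority 2, burst=12, C=21
  Priority 3, burst=8, C=29
Average turnaround = 59/3 = 19.6667

19.6667


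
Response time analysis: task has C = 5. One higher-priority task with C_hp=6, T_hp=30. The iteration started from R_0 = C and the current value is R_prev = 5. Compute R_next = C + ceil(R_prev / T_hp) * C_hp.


R_next = C + ceil(R_prev / T_hp) * C_hp
ceil(5 / 30) = ceil(0.1667) = 1
Interference = 1 * 6 = 6
R_next = 5 + 6 = 11

11


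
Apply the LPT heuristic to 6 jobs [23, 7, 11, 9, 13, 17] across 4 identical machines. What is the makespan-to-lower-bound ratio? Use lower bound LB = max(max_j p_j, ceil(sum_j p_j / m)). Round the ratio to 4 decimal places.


LPT order: [23, 17, 13, 11, 9, 7]
Machine loads after assignment: [23, 17, 20, 20]
LPT makespan = 23
Lower bound = max(max_job, ceil(total/4)) = max(23, 20) = 23
Ratio = 23 / 23 = 1.0

1.0


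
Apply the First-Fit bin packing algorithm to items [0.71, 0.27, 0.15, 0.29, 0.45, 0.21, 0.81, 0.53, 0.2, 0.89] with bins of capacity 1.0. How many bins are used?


Place items sequentially using First-Fit:
  Item 0.71 -> new Bin 1
  Item 0.27 -> Bin 1 (now 0.98)
  Item 0.15 -> new Bin 2
  Item 0.29 -> Bin 2 (now 0.44)
  Item 0.45 -> Bin 2 (now 0.89)
  Item 0.21 -> new Bin 3
  Item 0.81 -> new Bin 4
  Item 0.53 -> Bin 3 (now 0.74)
  Item 0.2 -> Bin 3 (now 0.94)
  Item 0.89 -> new Bin 5
Total bins used = 5

5


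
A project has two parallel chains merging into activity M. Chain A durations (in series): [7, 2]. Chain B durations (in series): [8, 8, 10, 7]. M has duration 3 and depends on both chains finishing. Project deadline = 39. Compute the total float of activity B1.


Forward pass: ES(B1) = sum of predecessors on chain B = 0
EF = ES + duration = 0 + 8 = 8
Backward pass: LF(M) = deadline = 39; LS(M) = 39 - 3 = 36
LF(B1) = LS(M) - sum(successors on chain B) = 36 - 25 = 11
LS = LF - duration = 11 - 8 = 3
Total float = LS - ES = 3 - 0 = 3

3


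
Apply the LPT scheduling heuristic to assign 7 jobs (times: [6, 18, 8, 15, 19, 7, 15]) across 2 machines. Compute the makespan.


Sort jobs in decreasing order (LPT): [19, 18, 15, 15, 8, 7, 6]
Assign each job to the least loaded machine:
  Machine 1: jobs [19, 15, 7, 6], load = 47
  Machine 2: jobs [18, 15, 8], load = 41
Makespan = max load = 47

47


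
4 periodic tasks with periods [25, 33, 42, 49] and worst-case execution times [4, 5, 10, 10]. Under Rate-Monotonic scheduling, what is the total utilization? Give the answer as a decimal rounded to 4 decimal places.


Compute individual utilizations (exact fractions):
  Task 1: C/T = 4/25 (approx. 0.16)
  Task 2: C/T = 5/33 (approx. 0.1515)
  Task 3: C/T = 10/42 = 5/21 (approx. 0.2381)
  Task 4: C/T = 10/49 (approx. 0.2041)
Total utilization U = 4/25 + 5/33 + 5/21 + 10/49 = 10156/13475
Rounded to 4 decimal places: U = 0.7537
RM (Liu & Layland) bound for 4 tasks = 0.756828; compare with U = 10156/13475 (approx. 0.753692)
U <= bound, so schedulable by RM sufficient condition.

0.7537


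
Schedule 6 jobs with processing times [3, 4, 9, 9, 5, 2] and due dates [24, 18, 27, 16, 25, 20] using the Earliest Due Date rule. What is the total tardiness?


Sort by due date (EDD order): [(9, 16), (4, 18), (2, 20), (3, 24), (5, 25), (9, 27)]
Compute completion times and tardiness:
  Job 1: p=9, d=16, C=9, tardiness=max(0,9-16)=0
  Job 2: p=4, d=18, C=13, tardiness=max(0,13-18)=0
  Job 3: p=2, d=20, C=15, tardiness=max(0,15-20)=0
  Job 4: p=3, d=24, C=18, tardiness=max(0,18-24)=0
  Job 5: p=5, d=25, C=23, tardiness=max(0,23-25)=0
  Job 6: p=9, d=27, C=32, tardiness=max(0,32-27)=5
Total tardiness = 5

5


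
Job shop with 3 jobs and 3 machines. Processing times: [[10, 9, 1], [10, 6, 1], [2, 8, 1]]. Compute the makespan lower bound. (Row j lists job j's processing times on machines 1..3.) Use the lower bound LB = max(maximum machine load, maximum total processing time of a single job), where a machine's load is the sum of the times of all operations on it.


Machine loads:
  Machine 1: 10 + 10 + 2 = 22
  Machine 2: 9 + 6 + 8 = 23
  Machine 3: 1 + 1 + 1 = 3
Max machine load = 23
Job totals:
  Job 1: 20
  Job 2: 17
  Job 3: 11
Max job total = 20
Lower bound = max(23, 20) = 23

23


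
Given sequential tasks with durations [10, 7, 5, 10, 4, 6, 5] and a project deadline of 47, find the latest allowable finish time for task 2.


LF(activity 2) = deadline - sum of successor durations
Successors: activities 3 through 7 with durations [5, 10, 4, 6, 5]
Sum of successor durations = 30
LF = 47 - 30 = 17

17


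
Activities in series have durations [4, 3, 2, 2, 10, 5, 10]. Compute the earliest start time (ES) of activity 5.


Activity 5 starts after activities 1 through 4 complete.
Predecessor durations: [4, 3, 2, 2]
ES = 4 + 3 + 2 + 2 = 11

11


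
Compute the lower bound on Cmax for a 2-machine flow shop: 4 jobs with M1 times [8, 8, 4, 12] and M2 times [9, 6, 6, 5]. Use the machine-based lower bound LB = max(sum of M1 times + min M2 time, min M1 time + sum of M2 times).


LB1 = sum(M1 times) + min(M2 times) = 32 + 5 = 37
LB2 = min(M1 times) + sum(M2 times) = 4 + 26 = 30
Lower bound = max(LB1, LB2) = max(37, 30) = 37

37


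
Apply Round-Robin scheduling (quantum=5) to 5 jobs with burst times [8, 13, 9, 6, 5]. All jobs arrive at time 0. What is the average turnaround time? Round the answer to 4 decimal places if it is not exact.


Time quantum = 5
Execution trace:
  J1 runs 5 units, time = 5
  J2 runs 5 units, time = 10
  J3 runs 5 units, time = 15
  J4 runs 5 units, time = 20
  J5 runs 5 units, time = 25
  J1 runs 3 units, time = 28
  J2 runs 5 units, time = 33
  J3 runs 4 units, time = 37
  J4 runs 1 units, time = 38
  J2 runs 3 units, time = 41
Finish times: [28, 41, 37, 38, 25]
Average turnaround = 169/5 = 33.8

33.8


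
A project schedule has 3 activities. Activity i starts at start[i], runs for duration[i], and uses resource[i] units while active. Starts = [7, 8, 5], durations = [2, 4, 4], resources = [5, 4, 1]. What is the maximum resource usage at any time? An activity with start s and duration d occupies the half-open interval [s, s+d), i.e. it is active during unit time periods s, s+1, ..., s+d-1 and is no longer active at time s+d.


Each activity i is active on [start_i, start_i + duration_i).
Compute total resource usage per time slot:
  t=0: active resources = [], total = 0
  t=1: active resources = [], total = 0
  t=2: active resources = [], total = 0
  t=3: active resources = [], total = 0
  t=4: active resources = [], total = 0
  t=5: active resources = [1], total = 1
  t=6: active resources = [1], total = 1
  t=7: active resources = [5, 1], total = 6
  t=8: active resources = [5, 4, 1], total = 10
  t=9: active resources = [4], total = 4
  t=10: active resources = [4], total = 4
  t=11: active resources = [4], total = 4
Peak resource demand = 10

10


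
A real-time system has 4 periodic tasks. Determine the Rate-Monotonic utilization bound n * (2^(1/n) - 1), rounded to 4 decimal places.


Compute 2^(1/4) = 1.1892071150
Subtract 1: 1.1892071150 - 1 = 0.1892071150
Multiply by n: 4 * 0.1892071150 = 0.7568284600
Round to 4 dp: 0.7568

0.7568


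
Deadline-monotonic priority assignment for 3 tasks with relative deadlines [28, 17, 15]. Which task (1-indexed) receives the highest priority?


Sort tasks by relative deadline (ascending):
  Task 3: deadline = 15
  Task 2: deadline = 17
  Task 1: deadline = 28
Priority order (highest first): [3, 2, 1]
Highest priority task = 3

3


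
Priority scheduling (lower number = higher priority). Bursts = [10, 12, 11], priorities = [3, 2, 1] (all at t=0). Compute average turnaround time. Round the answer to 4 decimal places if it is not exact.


Sort by priority (ascending = highest first):
Order: [(1, 11), (2, 12), (3, 10)]
Completion times:
  Priority 1, burst=11, C=11
  Priority 2, burst=12, C=23
  Priority 3, burst=10, C=33
Average turnaround = 67/3 = 22.3333

22.3333


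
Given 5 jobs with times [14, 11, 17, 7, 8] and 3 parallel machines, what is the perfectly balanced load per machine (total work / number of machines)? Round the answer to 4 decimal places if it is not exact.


Total processing time = 14 + 11 + 17 + 7 + 8 = 57
Number of machines = 3
Ideal balanced load = 57 / 3 = 19.0

19.0


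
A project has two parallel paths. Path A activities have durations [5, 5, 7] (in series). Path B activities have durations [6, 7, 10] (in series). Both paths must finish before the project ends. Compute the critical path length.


Path A total = 5 + 5 + 7 = 17
Path B total = 6 + 7 + 10 = 23
Critical path = longest path = max(17, 23) = 23

23


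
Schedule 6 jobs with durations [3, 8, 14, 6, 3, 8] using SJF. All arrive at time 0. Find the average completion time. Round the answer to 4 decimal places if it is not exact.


SJF order (ascending): [3, 3, 6, 8, 8, 14]
Completion times:
  Job 1: burst=3, C=3
  Job 2: burst=3, C=6
  Job 3: burst=6, C=12
  Job 4: burst=8, C=20
  Job 5: burst=8, C=28
  Job 6: burst=14, C=42
Average completion = 111/6 = 18.5

18.5


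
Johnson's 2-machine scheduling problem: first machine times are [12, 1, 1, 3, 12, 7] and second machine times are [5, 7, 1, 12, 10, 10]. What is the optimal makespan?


Apply Johnson's rule:
  Group 1 (a <= b): [(2, 1, 7), (3, 1, 1), (4, 3, 12), (6, 7, 10)]
  Group 2 (a > b): [(5, 12, 10), (1, 12, 5)]
Optimal job order: [2, 3, 4, 6, 5, 1]
Schedule:
  Job 2: M1 done at 1, M2 done at 8
  Job 3: M1 done at 2, M2 done at 9
  Job 4: M1 done at 5, M2 done at 21
  Job 6: M1 done at 12, M2 done at 31
  Job 5: M1 done at 24, M2 done at 41
  Job 1: M1 done at 36, M2 done at 46
Makespan = 46

46


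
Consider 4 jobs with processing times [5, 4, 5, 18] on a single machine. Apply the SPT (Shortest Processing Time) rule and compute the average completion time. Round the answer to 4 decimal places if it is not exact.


Sort jobs by processing time (SPT order): [4, 5, 5, 18]
Compute completion times sequentially:
  Job 1: processing = 4, completes at 4
  Job 2: processing = 5, completes at 9
  Job 3: processing = 5, completes at 14
  Job 4: processing = 18, completes at 32
Sum of completion times = 59
Average completion time = 59/4 = 14.75

14.75


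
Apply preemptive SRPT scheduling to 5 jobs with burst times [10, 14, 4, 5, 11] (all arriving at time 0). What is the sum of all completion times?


Since all jobs arrive at t=0, SRPT equals SPT ordering.
SPT order: [4, 5, 10, 11, 14]
Completion times:
  Job 1: p=4, C=4
  Job 2: p=5, C=9
  Job 3: p=10, C=19
  Job 4: p=11, C=30
  Job 5: p=14, C=44
Total completion time = 4 + 9 + 19 + 30 + 44 = 106

106


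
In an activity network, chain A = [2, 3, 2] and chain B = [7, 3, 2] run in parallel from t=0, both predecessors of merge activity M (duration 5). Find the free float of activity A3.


ES(A3) = sum of predecessors on chain A = 5
EF(A3) = ES + duration = 5 + 2 = 7
Successor of A3 is M. ES(M) = max(sum(A), sum(B)) = max(7, 12) = 12
Free float = ES(successor) - EF(current) = 12 - 7 = 5

5


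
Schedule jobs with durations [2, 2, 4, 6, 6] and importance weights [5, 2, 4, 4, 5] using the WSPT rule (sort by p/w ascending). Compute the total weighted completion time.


Compute p/w ratios and sort ascending (WSPT): [(2, 5), (2, 2), (4, 4), (6, 5), (6, 4)]
Compute weighted completion times:
  Job (p=2,w=5): C=2, w*C=5*2=10
  Job (p=2,w=2): C=4, w*C=2*4=8
  Job (p=4,w=4): C=8, w*C=4*8=32
  Job (p=6,w=5): C=14, w*C=5*14=70
  Job (p=6,w=4): C=20, w*C=4*20=80
Total weighted completion time = 200

200


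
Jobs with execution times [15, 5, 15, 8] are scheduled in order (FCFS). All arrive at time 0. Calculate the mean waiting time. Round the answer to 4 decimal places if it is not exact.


FCFS order (as given): [15, 5, 15, 8]
Waiting times:
  Job 1: wait = 0
  Job 2: wait = 15
  Job 3: wait = 20
  Job 4: wait = 35
Sum of waiting times = 70
Average waiting time = 70/4 = 17.5

17.5


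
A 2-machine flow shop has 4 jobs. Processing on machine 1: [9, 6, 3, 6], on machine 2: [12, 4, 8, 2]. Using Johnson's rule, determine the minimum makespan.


Apply Johnson's rule:
  Group 1 (a <= b): [(3, 3, 8), (1, 9, 12)]
  Group 2 (a > b): [(2, 6, 4), (4, 6, 2)]
Optimal job order: [3, 1, 2, 4]
Schedule:
  Job 3: M1 done at 3, M2 done at 11
  Job 1: M1 done at 12, M2 done at 24
  Job 2: M1 done at 18, M2 done at 28
  Job 4: M1 done at 24, M2 done at 30
Makespan = 30

30


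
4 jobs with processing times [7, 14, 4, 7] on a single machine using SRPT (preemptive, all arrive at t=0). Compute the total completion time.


Since all jobs arrive at t=0, SRPT equals SPT ordering.
SPT order: [4, 7, 7, 14]
Completion times:
  Job 1: p=4, C=4
  Job 2: p=7, C=11
  Job 3: p=7, C=18
  Job 4: p=14, C=32
Total completion time = 4 + 11 + 18 + 32 = 65

65


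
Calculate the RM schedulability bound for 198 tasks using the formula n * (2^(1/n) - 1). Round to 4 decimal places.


Compute 2^(1/198) = 1.0035068781
Subtract 1: 1.0035068781 - 1 = 0.0035068781
Multiply by n: 198 * 0.0035068781 = 0.6943618638
Round to 4 dp: 0.6944

0.6944


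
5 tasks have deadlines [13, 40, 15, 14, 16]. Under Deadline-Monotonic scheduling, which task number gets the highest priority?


Sort tasks by relative deadline (ascending):
  Task 1: deadline = 13
  Task 4: deadline = 14
  Task 3: deadline = 15
  Task 5: deadline = 16
  Task 2: deadline = 40
Priority order (highest first): [1, 4, 3, 5, 2]
Highest priority task = 1

1


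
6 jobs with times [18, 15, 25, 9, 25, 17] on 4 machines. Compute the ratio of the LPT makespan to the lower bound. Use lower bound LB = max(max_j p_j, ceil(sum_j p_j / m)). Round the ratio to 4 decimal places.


LPT order: [25, 25, 18, 17, 15, 9]
Machine loads after assignment: [25, 25, 27, 32]
LPT makespan = 32
Lower bound = max(max_job, ceil(total/4)) = max(25, 28) = 28
Ratio = 32 / 28 = 1.1429

1.1429


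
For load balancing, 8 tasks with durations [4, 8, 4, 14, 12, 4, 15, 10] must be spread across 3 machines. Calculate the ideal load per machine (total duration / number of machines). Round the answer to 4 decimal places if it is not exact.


Total processing time = 4 + 8 + 4 + 14 + 12 + 4 + 15 + 10 = 71
Number of machines = 3
Ideal balanced load = 71 / 3 = 23.6667

23.6667


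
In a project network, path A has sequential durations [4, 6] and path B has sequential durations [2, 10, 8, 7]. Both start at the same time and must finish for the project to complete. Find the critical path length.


Path A total = 4 + 6 = 10
Path B total = 2 + 10 + 8 + 7 = 27
Critical path = longest path = max(10, 27) = 27

27


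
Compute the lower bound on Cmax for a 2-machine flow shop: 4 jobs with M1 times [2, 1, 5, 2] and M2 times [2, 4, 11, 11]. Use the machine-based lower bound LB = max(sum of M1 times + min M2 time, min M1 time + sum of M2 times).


LB1 = sum(M1 times) + min(M2 times) = 10 + 2 = 12
LB2 = min(M1 times) + sum(M2 times) = 1 + 28 = 29
Lower bound = max(LB1, LB2) = max(12, 29) = 29

29


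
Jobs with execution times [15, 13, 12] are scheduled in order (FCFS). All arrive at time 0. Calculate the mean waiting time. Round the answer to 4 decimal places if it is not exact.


FCFS order (as given): [15, 13, 12]
Waiting times:
  Job 1: wait = 0
  Job 2: wait = 15
  Job 3: wait = 28
Sum of waiting times = 43
Average waiting time = 43/3 = 14.3333

14.3333


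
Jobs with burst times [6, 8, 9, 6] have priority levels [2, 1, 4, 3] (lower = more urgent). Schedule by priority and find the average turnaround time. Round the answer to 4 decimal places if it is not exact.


Sort by priority (ascending = highest first):
Order: [(1, 8), (2, 6), (3, 6), (4, 9)]
Completion times:
  Priority 1, burst=8, C=8
  Priority 2, burst=6, C=14
  Priority 3, burst=6, C=20
  Priority 4, burst=9, C=29
Average turnaround = 71/4 = 17.75

17.75


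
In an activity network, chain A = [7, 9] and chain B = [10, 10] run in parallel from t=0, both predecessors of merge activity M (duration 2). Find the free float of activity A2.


ES(A2) = sum of predecessors on chain A = 7
EF(A2) = ES + duration = 7 + 9 = 16
Successor of A2 is M. ES(M) = max(sum(A), sum(B)) = max(16, 20) = 20
Free float = ES(successor) - EF(current) = 20 - 16 = 4

4


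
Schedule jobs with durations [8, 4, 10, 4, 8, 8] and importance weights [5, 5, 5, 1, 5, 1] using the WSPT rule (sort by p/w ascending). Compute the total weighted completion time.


Compute p/w ratios and sort ascending (WSPT): [(4, 5), (8, 5), (8, 5), (10, 5), (4, 1), (8, 1)]
Compute weighted completion times:
  Job (p=4,w=5): C=4, w*C=5*4=20
  Job (p=8,w=5): C=12, w*C=5*12=60
  Job (p=8,w=5): C=20, w*C=5*20=100
  Job (p=10,w=5): C=30, w*C=5*30=150
  Job (p=4,w=1): C=34, w*C=1*34=34
  Job (p=8,w=1): C=42, w*C=1*42=42
Total weighted completion time = 406

406


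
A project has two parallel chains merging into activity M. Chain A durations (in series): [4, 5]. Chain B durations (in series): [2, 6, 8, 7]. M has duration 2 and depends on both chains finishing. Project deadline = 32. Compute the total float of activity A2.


Forward pass: ES(A2) = sum of predecessors on chain A = 4
EF = ES + duration = 4 + 5 = 9
Backward pass: LF(M) = deadline = 32; LS(M) = 32 - 2 = 30
LF(A2) = LS(M) - sum(successors on chain A) = 30 - 0 = 30
LS = LF - duration = 30 - 5 = 25
Total float = LS - ES = 25 - 4 = 21

21
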